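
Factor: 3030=2^1*3^1 *5^1  *101^1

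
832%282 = 268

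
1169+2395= 3564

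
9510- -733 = 10243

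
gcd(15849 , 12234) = 3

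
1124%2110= 1124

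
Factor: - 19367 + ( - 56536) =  - 75903 = - 3^1*25301^1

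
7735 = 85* 91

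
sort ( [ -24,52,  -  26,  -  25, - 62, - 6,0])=[ -62,-26,-25,-24, - 6, 0, 52 ] 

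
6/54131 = 6/54131=   0.00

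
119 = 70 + 49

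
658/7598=329/3799 = 0.09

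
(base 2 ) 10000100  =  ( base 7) 246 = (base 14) 96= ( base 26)52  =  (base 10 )132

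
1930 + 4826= 6756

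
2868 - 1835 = 1033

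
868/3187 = 868/3187= 0.27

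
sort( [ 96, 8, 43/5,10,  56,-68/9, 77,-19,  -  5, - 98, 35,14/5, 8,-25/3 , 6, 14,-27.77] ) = [-98, -27.77, - 19,-25/3, - 68/9, - 5, 14/5, 6 , 8,8,43/5,  10, 14, 35,56, 77, 96] 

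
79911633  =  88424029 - 8512396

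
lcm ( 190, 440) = 8360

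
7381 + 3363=10744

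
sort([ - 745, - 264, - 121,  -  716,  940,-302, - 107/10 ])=[ - 745, - 716, -302, - 264, - 121 , - 107/10, 940]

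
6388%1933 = 589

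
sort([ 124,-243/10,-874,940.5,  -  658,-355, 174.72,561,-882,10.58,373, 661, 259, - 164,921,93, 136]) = [-882  , - 874, - 658,-355, - 164 ,-243/10, 10.58,93,  124,136,174.72,259,373, 561,661,921, 940.5 ] 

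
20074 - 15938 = 4136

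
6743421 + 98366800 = 105110221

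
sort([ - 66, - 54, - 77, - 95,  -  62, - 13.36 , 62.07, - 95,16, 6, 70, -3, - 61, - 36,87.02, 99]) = [ - 95, - 95, - 77, - 66,  -  62, - 61, - 54 , - 36, - 13.36, - 3, 6,16,62.07, 70, 87.02 , 99]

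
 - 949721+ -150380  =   - 1100101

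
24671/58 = 425  +  21/58=425.36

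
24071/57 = 24071/57=422.30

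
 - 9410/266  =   - 36+83/133 = - 35.38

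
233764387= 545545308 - 311780921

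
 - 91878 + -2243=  - 94121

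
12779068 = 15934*802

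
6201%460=221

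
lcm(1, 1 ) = 1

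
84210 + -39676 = 44534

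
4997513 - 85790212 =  - 80792699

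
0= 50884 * 0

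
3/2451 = 1/817 = 0.00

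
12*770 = 9240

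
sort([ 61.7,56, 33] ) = [ 33, 56, 61.7] 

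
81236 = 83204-1968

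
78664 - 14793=63871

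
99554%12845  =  9639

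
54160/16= 3385 = 3385.00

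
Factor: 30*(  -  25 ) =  - 750 = - 2^1*3^1 * 5^3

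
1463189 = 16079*91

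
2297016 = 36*63806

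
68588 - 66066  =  2522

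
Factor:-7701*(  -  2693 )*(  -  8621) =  - 178789134453 = - 3^1 * 17^1*37^1*151^1*233^1*2693^1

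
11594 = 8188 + 3406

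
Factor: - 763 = - 7^1 *109^1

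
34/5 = 34/5 = 6.80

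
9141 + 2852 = 11993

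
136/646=4/19 = 0.21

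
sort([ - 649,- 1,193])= [- 649, - 1,193 ]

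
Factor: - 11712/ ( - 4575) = 2^6*5^(  -  2 ) = 64/25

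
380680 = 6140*62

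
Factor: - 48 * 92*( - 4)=17664 = 2^8 * 3^1*23^1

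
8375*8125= 68046875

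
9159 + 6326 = 15485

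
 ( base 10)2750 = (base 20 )6ha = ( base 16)ABE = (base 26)41K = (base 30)31k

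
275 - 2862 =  - 2587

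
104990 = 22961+82029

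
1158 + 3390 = 4548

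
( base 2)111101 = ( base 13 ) 49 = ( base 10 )61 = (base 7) 115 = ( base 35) 1Q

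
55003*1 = 55003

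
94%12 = 10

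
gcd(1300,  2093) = 13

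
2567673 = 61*42093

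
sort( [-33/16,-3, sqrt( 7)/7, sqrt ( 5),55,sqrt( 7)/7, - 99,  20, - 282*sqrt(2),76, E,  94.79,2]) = [ - 282*sqrt(2), - 99, - 3 , - 33/16,sqrt ( 7)/7, sqrt (7)/7 , 2,sqrt( 5 ), E,  20, 55,76,94.79]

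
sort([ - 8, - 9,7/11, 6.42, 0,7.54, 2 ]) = [ - 9, - 8, 0, 7/11, 2,6.42,7.54 ] 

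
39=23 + 16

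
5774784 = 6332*912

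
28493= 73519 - 45026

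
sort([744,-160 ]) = [ - 160,744]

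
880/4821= 880/4821 = 0.18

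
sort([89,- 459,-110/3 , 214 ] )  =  [ - 459,  -  110/3,89, 214] 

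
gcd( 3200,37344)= 32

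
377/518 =377/518   =  0.73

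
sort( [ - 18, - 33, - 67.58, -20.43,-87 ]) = [ - 87, - 67.58,-33, - 20.43 , - 18]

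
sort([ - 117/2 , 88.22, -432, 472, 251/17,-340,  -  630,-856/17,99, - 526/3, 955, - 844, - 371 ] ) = [- 844, - 630,  -  432, - 371, - 340, - 526/3, - 117/2, -856/17, 251/17, 88.22,99,472,955 ]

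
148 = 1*148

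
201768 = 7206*28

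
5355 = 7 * 765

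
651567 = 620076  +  31491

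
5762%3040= 2722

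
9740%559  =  237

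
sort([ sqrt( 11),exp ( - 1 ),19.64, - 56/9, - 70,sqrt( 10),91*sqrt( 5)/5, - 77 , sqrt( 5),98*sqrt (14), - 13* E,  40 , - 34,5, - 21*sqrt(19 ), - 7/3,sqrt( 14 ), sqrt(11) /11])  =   [ - 21*sqrt (19), - 77, - 70, - 13*E, - 34 , - 56/9, - 7/3,  sqrt( 11) /11,exp( - 1 ),sqrt( 5), sqrt(10 ), sqrt (11),sqrt(14 ),5,19.64,40,91*sqrt( 5) /5,98*sqrt(14)] 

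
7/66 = 7/66=0.11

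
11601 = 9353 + 2248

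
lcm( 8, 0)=0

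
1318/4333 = 1318/4333 =0.30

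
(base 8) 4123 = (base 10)2131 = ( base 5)32011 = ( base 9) 2827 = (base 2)100001010011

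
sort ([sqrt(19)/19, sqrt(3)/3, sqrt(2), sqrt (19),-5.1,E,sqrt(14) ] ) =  [-5.1,sqrt(19) /19,sqrt(3) /3 , sqrt(2), E, sqrt(14), sqrt(19)]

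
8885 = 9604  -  719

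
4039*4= 16156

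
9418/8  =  4709/4 = 1177.25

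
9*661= 5949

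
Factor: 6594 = 2^1*3^1*7^1*157^1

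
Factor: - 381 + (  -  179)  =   - 2^4*5^1*7^1= - 560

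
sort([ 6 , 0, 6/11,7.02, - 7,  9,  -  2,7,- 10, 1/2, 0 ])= [ - 10,-7,-2, 0, 0, 1/2, 6/11,6,7, 7.02, 9]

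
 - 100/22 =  - 50/11  =  - 4.55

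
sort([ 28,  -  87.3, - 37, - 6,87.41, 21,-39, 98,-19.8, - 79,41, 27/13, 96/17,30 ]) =[-87.3, - 79, -39, - 37, - 19.8, - 6,27/13,96/17,21  ,  28,30, 41,87.41,98 ] 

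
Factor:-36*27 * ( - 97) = 94284  =  2^2*3^5 * 97^1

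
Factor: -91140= -2^2* 3^1* 5^1* 7^2*31^1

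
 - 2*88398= - 176796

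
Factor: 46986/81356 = 2^( - 1) * 3^1*11^( - 1) * 41^1*43^( - 2)*191^1 = 23493/40678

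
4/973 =4/973 = 0.00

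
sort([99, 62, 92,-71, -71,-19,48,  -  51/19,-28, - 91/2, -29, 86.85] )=[ -71, - 71 ,  -  91/2 , - 29,-28,-19 , - 51/19, 48, 62,86.85,92, 99] 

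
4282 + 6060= 10342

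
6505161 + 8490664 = 14995825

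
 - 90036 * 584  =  - 52581024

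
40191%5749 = 5697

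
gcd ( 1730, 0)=1730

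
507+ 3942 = 4449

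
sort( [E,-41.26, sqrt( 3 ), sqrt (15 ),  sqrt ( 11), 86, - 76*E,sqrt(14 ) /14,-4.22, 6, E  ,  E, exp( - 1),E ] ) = [ - 76 * E, - 41.26, -4.22,  sqrt(14)/14,exp( - 1),sqrt( 3 ), E , E,E,E,sqrt(11)  ,  sqrt(15 ), 6,86 ] 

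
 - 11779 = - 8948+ - 2831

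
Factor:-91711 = - 91711^1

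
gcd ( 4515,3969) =21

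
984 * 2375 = 2337000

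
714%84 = 42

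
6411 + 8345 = 14756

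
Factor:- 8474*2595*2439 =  - 53633683170  =  - 2^1* 3^3* 5^1*19^1*173^1*223^1*271^1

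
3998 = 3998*1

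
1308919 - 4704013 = - 3395094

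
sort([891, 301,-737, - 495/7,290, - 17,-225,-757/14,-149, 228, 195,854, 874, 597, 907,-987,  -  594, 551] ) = [-987, - 737,-594,  -  225 , - 149,-495/7, - 757/14,-17  ,  195, 228,290, 301, 551,  597, 854, 874,  891,907]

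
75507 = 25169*3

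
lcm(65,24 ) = 1560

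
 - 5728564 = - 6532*877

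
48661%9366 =1831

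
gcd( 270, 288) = 18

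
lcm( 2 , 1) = 2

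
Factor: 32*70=2240 = 2^6*5^1*7^1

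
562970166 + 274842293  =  837812459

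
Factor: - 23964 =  - 2^2*3^1*1997^1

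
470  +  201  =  671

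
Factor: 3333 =3^1*11^1*101^1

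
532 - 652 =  - 120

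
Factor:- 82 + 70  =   - 12  =  - 2^2*3^1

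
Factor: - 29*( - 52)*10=15080 = 2^3* 5^1*13^1*29^1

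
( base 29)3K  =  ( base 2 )1101011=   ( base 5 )412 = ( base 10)107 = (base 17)65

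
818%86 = 44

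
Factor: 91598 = 2^1*13^2*271^1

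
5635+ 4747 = 10382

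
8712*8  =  69696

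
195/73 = 2 + 49/73 = 2.67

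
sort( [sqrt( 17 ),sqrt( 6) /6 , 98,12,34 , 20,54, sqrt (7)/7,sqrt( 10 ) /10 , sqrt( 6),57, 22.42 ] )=[ sqrt( 10)/10,sqrt( 7)/7,sqrt(6)/6 , sqrt(6), sqrt(17),12, 20, 22.42,34,54,57,  98 ]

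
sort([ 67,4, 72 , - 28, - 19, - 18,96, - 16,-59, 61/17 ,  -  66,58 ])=[ - 66,-59, - 28, - 19, - 18, - 16,61/17 , 4, 58, 67 , 72,96]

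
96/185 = 96/185 = 0.52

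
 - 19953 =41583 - 61536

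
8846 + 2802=11648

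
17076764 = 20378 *838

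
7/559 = 7/559 = 0.01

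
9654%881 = 844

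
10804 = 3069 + 7735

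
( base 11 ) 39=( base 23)1j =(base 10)42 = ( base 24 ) 1i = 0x2a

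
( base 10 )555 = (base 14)2B9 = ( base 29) J4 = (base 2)1000101011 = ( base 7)1422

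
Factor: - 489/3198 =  - 163/1066= - 2^(-1)*13^( -1 )*41^(-1 )*163^1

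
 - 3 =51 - 54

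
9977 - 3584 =6393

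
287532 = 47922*6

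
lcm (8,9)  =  72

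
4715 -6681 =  - 1966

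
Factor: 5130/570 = 3^2  =  9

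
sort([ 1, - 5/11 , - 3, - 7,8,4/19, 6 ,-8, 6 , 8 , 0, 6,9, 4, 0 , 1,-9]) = [ - 9, - 8, -7 ,-3, - 5/11, 0, 0,4/19,  1 , 1 , 4,6,6,6 , 8, 8,9] 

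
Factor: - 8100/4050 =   -  2^1 = - 2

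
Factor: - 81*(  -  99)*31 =248589 =3^6*11^1*31^1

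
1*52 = 52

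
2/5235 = 2/5235 =0.00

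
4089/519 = 1363/173= 7.88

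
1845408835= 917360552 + 928048283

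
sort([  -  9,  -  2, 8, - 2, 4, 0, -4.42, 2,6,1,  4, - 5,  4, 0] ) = [ - 9, - 5 , - 4.42,-2,  -  2, 0,0, 1, 2, 4,4, 4, 6 , 8]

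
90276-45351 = 44925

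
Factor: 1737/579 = 3 = 3^1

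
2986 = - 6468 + 9454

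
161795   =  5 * 32359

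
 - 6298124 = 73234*( - 86)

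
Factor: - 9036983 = - 461^1 * 19603^1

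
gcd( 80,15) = 5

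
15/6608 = 15/6608 = 0.00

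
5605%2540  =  525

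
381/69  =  127/23 =5.52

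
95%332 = 95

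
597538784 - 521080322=76458462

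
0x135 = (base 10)309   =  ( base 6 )1233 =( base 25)C9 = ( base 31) 9u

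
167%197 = 167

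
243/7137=27/793 = 0.03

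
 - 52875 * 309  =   - 16338375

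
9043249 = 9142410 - 99161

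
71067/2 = 71067/2 = 35533.50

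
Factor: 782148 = 2^2*3^1*65179^1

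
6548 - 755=5793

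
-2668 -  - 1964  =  -704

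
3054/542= 1527/271 = 5.63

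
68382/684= 3799/38   =  99.97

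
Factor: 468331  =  19^1 * 157^2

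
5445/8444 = 5445/8444 = 0.64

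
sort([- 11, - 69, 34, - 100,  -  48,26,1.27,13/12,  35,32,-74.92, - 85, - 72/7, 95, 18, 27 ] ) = [ - 100, - 85, -74.92, - 69,- 48, - 11,-72/7,13/12, 1.27,18, 26,27,32 , 34, 35,95]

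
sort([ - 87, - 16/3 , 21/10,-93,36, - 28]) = [ - 93, - 87,  -  28, - 16/3,21/10, 36]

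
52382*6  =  314292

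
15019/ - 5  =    -  15019/5=- 3003.80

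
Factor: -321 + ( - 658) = -979 = - 11^1*89^1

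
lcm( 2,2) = 2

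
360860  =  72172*5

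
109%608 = 109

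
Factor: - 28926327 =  - 3^1*9642109^1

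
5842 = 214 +5628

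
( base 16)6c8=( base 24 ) 308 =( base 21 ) 3JE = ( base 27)2a8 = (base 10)1736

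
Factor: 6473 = 6473^1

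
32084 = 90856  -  58772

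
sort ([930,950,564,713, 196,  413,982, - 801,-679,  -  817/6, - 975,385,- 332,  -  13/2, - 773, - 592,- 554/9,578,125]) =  [ - 975,-801,-773 , - 679, - 592, - 332  ,-817/6,-554/9, - 13/2,  125,  196,385,413,564,578, 713, 930, 950, 982] 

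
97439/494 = 97439/494= 197.24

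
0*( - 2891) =0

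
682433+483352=1165785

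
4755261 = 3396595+1358666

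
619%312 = 307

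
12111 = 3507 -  - 8604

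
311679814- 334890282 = -23210468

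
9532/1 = 9532 = 9532.00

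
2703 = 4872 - 2169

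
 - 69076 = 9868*(- 7 ) 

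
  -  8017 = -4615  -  3402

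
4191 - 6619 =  - 2428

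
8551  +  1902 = 10453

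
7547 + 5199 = 12746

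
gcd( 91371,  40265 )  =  1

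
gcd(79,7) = 1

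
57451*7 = 402157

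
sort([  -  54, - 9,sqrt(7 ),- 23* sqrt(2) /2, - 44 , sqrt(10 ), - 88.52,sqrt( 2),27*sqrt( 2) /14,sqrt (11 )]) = [ - 88.52 , - 54, - 44,-23*sqrt(2 ) /2 , - 9, sqrt( 2), sqrt(7),  27* sqrt(2)/14,  sqrt(10), sqrt (11 )]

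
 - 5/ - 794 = 5/794 = 0.01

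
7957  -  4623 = 3334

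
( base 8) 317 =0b11001111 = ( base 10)207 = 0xCF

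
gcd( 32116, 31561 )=37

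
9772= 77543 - 67771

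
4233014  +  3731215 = 7964229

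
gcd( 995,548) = 1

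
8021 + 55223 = 63244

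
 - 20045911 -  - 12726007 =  - 7319904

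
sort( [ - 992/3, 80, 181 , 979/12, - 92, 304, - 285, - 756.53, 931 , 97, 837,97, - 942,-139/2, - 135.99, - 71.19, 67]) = [ - 942, - 756.53, - 992/3, - 285, - 135.99,-92,-71.19, - 139/2  ,  67, 80,  979/12,97,97,181 , 304, 837, 931] 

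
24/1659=8/553=0.01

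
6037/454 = 13 + 135/454 =13.30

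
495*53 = 26235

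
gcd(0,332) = 332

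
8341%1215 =1051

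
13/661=13/661= 0.02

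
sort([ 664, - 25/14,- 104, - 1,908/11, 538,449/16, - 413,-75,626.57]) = [ - 413,-104, - 75,-25/14, - 1, 449/16,908/11, 538, 626.57,664 ]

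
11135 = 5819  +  5316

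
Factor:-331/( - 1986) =2^(-1)*3^( - 1 ) = 1/6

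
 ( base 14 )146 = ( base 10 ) 258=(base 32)82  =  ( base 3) 100120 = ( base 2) 100000010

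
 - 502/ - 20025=502/20025 = 0.03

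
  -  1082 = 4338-5420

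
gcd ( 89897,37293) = 1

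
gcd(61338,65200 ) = 2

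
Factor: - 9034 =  - 2^1 *4517^1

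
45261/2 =45261/2 = 22630.50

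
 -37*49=- 1813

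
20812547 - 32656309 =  - 11843762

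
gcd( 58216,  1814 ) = 2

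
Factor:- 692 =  - 2^2 * 173^1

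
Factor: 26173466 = 2^1*11^1*1189703^1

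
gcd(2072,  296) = 296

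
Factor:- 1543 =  - 1543^1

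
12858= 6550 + 6308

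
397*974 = 386678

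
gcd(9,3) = 3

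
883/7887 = 883/7887 = 0.11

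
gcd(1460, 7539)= 1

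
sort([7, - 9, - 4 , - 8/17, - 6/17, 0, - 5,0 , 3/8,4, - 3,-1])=[ - 9, - 5, - 4, - 3, - 1, - 8/17 , - 6/17 , 0,  0, 3/8 , 4 , 7]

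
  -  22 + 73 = 51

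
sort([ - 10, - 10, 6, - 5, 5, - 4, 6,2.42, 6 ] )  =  [ - 10,-10, - 5, - 4,2.42,5, 6, 6, 6 ] 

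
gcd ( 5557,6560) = 1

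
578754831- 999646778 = - 420891947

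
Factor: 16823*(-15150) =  - 2^1*3^1*5^2*101^1 *16823^1 = - 254868450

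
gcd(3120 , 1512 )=24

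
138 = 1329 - 1191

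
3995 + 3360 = 7355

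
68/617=68/617=0.11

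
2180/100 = 109/5 = 21.80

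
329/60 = 329/60=5.48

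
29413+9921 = 39334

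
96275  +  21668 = 117943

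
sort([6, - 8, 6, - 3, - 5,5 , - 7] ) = [-8, - 7, - 5, - 3,  5,  6, 6 ] 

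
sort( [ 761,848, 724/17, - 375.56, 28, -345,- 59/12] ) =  [ - 375.56, - 345, - 59/12, 28, 724/17, 761,848]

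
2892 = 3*964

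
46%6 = 4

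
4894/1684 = 2447/842 = 2.91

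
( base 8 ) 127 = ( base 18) 4f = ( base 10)87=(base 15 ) 5C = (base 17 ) 52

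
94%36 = 22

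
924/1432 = 231/358= 0.65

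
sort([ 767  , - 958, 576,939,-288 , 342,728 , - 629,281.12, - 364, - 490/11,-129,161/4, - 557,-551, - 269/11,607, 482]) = [-958, - 629, - 557, - 551,-364,- 288,-129,-490/11, - 269/11, 161/4, 281.12,342,482, 576, 607,728, 767,939]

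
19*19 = 361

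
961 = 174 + 787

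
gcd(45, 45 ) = 45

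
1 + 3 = 4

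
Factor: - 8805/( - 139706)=15/238 = 2^( - 1 )*3^1*5^1*7^ (  -  1)*17^ (- 1 )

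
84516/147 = 574+46/49 = 574.94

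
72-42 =30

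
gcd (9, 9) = 9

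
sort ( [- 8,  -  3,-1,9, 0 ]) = [-8, - 3, - 1 , 0,9] 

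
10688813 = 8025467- - 2663346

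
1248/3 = 416 = 416.00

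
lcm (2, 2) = 2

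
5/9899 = 5/9899 = 0.00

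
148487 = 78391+70096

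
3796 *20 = 75920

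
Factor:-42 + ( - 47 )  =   - 89= -89^1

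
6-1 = 5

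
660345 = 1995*331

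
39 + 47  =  86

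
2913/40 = 2913/40 = 72.83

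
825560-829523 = - 3963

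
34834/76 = 458 + 13/38 = 458.34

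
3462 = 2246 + 1216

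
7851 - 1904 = 5947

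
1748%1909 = 1748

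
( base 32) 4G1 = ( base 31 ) 4OL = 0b1001000000001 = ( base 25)799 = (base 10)4609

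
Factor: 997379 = 997379^1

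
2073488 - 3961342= - 1887854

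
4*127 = 508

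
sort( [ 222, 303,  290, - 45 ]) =[ - 45,222,290,303 ]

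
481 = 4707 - 4226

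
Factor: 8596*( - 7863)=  - 2^2*3^1*7^1 * 307^1*2621^1 =- 67590348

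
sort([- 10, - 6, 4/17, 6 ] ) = [ - 10  , - 6, 4/17,6]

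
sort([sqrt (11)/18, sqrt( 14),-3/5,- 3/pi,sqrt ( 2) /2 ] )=[ - 3/pi, - 3/5,sqrt( 11 ) /18, sqrt(2 )/2,  sqrt(  14 )]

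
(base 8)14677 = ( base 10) 6591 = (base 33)61O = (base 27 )913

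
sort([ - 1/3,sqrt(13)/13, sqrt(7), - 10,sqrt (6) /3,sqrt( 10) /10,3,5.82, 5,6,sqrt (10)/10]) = [ - 10,-1/3,sqrt(13 ) /13,sqrt(10 )/10,sqrt(10)/10,  sqrt(6)/3, sqrt( 7),3,5,5.82, 6]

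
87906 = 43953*2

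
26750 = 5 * 5350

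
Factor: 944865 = 3^4*5^1*2333^1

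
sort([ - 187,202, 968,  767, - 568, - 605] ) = [ - 605 , - 568, - 187  ,  202, 767,968]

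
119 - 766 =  - 647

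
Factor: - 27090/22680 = -2^( -2 ) * 3^(-2)*43^1 = - 43/36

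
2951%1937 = 1014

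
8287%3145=1997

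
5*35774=178870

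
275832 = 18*15324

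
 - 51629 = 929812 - 981441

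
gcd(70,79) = 1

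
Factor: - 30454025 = -5^2*7^1*101^1*1723^1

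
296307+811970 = 1108277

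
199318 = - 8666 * ( - 23)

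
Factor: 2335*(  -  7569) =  - 3^2 * 5^1*29^2*467^1 = - 17673615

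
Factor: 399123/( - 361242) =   -  2^( - 1 )*7^(-1 )*47^(  -  1)*727^1 = - 727/658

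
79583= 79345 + 238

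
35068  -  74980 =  -39912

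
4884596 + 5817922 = 10702518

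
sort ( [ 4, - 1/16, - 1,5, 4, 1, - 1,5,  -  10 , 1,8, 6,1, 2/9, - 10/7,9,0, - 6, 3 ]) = [ - 10 , - 6, - 10/7, - 1, - 1,-1/16, 0,2/9,1,1,1,3,4,4, 5,5 , 6,8,9]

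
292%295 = 292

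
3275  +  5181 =8456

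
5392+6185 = 11577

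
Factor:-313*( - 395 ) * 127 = 15701645 = 5^1 * 79^1*127^1*313^1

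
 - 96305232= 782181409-878486641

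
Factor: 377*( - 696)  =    -  2^3*3^1*13^1*29^2 = -262392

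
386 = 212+174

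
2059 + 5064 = 7123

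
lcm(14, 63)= 126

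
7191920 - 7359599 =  -167679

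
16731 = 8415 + 8316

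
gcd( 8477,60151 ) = 7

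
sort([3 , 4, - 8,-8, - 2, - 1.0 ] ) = [ - 8 , - 8, - 2, - 1.0, 3,4 ]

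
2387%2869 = 2387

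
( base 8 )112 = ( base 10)74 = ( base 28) 2I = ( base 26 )2m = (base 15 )4e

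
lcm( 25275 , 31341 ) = 783525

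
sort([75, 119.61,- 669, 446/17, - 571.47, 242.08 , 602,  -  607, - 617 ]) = [ - 669 , - 617, - 607, - 571.47, 446/17, 75,  119.61,  242.08, 602 ]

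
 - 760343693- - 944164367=183820674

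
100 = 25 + 75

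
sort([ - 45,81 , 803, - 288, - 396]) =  [  -  396, - 288,-45,  81, 803] 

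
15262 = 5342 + 9920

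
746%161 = 102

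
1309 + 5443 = 6752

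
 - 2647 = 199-2846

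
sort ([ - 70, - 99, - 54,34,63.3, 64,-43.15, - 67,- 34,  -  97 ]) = [ - 99, - 97, - 70, - 67, -54, - 43.15,  -  34, 34, 63.3, 64] 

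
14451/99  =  145 + 32/33  =  145.97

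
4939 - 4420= 519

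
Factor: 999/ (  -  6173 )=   -  3^3*37^1*6173^( - 1) 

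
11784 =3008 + 8776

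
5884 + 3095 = 8979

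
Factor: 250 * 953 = 238250 = 2^1*5^3*953^1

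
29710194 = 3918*7583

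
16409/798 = 16409/798 = 20.56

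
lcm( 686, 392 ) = 2744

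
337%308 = 29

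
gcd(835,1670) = 835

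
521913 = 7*74559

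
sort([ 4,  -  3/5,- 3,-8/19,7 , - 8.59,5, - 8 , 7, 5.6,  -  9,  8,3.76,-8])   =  [-9,- 8.59, - 8, - 8, - 3,-3/5, - 8/19,3.76, 4, 5, 5.6,7,7,8]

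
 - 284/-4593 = 284/4593 = 0.06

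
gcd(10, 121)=1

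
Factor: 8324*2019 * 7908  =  2^4 * 3^2* 659^1*673^1*2081^1 = 132903081648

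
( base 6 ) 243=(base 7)201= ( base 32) 33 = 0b1100011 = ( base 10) 99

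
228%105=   18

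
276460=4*69115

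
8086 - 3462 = 4624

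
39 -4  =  35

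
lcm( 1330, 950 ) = 6650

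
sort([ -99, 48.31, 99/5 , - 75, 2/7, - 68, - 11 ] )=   [ - 99, - 75, - 68, - 11, 2/7, 99/5, 48.31] 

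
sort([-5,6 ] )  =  [-5,  6]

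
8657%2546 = 1019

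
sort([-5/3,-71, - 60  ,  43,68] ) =[ - 71, - 60, - 5/3,43, 68]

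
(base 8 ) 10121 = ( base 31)4AN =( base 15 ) 1387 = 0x1051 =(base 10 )4177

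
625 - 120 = 505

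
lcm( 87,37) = 3219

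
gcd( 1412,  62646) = 2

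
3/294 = 1/98 = 0.01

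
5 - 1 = 4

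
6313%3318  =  2995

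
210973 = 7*30139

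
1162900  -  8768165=-7605265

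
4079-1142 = 2937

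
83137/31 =83137/31 = 2681.84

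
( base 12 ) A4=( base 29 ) 48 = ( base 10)124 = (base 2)1111100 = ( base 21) 5j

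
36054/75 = 480 + 18/25 = 480.72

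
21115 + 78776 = 99891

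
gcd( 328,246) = 82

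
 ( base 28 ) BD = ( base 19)gh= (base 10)321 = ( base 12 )229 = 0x141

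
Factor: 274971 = 3^1*151^1 * 607^1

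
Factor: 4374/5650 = 2187/2825 = 3^7*5^( - 2)*113^(-1 ) 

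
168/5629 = 168/5629 =0.03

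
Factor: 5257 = 7^1 * 751^1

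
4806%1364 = 714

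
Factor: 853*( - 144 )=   -  122832 = - 2^4*3^2 * 853^1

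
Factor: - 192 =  - 2^6*3^1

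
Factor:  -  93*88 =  - 8184=- 2^3*3^1*11^1*31^1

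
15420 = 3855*4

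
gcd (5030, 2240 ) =10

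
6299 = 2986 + 3313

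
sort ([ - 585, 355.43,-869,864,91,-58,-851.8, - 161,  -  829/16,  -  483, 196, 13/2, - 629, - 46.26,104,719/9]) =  [ - 869,-851.8, - 629, - 585, - 483, - 161,-58,-829/16, - 46.26, 13/2,719/9 , 91,  104, 196, 355.43, 864]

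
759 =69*11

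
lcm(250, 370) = 9250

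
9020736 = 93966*96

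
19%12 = 7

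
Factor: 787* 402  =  316374 = 2^1*3^1 * 67^1*787^1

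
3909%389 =19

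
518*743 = 384874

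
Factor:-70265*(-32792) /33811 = 2304129880/33811  =  2^3 *5^1*13^1 * 23^1*47^1*4099^1*33811^( - 1) 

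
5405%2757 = 2648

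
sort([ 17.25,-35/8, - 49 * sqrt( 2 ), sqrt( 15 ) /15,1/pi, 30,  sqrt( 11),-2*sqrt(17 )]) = [  -  49*sqrt( 2 ), - 2*sqrt(17), - 35/8 , sqrt (15)/15, 1/pi, sqrt( 11 ), 17.25,30] 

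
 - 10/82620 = - 1 + 8261/8262 = - 0.00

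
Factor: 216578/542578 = 108289/271289 = 108289^1*271289^( -1)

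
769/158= 769/158 = 4.87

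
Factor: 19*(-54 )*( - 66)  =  67716 = 2^2*3^4*11^1*19^1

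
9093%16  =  5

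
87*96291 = 8377317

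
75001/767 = 75001/767 = 97.78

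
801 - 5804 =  - 5003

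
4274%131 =82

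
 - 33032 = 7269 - 40301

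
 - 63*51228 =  - 3227364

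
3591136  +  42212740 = 45803876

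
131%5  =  1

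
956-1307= - 351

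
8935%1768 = 95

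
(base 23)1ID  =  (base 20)27G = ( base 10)956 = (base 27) 18b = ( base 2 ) 1110111100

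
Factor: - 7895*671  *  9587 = -50787563915 = - 5^1*11^1*61^1*  1579^1*9587^1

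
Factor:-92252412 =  - 2^2 * 3^3*7^1 * 122027^1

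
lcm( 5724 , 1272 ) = 11448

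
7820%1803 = 608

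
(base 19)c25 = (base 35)3K0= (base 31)4H4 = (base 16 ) 1117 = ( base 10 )4375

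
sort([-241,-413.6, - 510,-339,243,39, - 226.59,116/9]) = [-510, - 413.6  , - 339,-241,-226.59, 116/9,39,243 ] 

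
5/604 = 5/604 = 0.01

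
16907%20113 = 16907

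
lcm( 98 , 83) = 8134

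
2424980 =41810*58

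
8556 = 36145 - 27589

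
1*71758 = 71758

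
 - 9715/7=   -  1388 +1/7  =  -1387.86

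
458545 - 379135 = 79410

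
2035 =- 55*(-37)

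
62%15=2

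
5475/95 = 57  +  12/19 = 57.63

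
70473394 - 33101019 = 37372375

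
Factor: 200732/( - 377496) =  - 67/126 = - 2^( - 1)*3^( - 2 )*7^(-1 )*67^1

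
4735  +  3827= 8562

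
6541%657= 628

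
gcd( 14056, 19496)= 8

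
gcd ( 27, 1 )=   1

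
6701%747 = 725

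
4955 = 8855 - 3900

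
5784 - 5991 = -207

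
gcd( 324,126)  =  18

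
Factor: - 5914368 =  - 2^8*3^2*17^1*151^1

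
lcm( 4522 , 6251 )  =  212534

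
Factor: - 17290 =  - 2^1*5^1*7^1*13^1*19^1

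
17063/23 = 17063/23 = 741.87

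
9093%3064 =2965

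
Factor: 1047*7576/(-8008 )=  - 991509/1001 = - 3^1 * 7^(-1)*11^( - 1) * 13^(-1 )*349^1*947^1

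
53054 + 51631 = 104685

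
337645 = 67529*5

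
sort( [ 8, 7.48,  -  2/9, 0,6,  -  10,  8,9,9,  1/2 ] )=[ - 10,- 2/9,0,1/2  ,  6,7.48, 8, 8, 9,  9 ] 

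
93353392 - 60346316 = 33007076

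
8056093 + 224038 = 8280131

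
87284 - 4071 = 83213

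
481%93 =16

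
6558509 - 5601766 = 956743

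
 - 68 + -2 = - 70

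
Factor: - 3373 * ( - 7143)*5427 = 130754550753  =  3^5*67^1  *  2381^1 * 3373^1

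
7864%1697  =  1076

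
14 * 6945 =97230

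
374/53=7 + 3/53 = 7.06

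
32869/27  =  1217 + 10/27 =1217.37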